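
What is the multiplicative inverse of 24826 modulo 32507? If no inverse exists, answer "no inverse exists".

6454

gcd(32507, 24826) by repeated division:
32507 = 1*24826 + 7681
24826 = 3*7681 + 1783
7681 = 4*1783 + 549
1783 = 3*549 + 136
549 = 4*136 + 5
136 = 27*5 + 1
5 = 5*1 + 0
Since gcd(24826, 32507) = 1, back-substitute to write 1 as a combination:
1 = 136 − 27·5
1 = −27·549 + 109·136
1 = 109·1783 − 354·549
1 = −354·7681 + 1525·1783
1 = 1525·24826 − 4929·7681
1 = −4929·32507 + 6454·24826
So 24826·6454 ≡ 1 (mod 32507).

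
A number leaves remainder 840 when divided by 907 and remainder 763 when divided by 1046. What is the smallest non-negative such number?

Write x = 840 + 907·k. Then 907·k ≡ 763 − 840 ≡ 969 (mod 1046).
Need 907⁻¹ mod 1046. Extended Euclid on (1046, 907):
1046 = 1·907 + 139
907 = 6·139 + 73
139 = 1·73 + 66
73 = 1·66 + 7
66 = 9·7 + 3
7 = 2·3 + 1
3 = 3·1 + 0
Back-substitute:
1 = 7 − 2·3
1 = −2·66 + 19·7
1 = 19·73 − 21·66
1 = −21·139 + 40·73
1 = 40·907 − 261·139
1 = −261·1046 + 301·907
907⁻¹ ≡ 301 (mod 1046), so k ≡ 301·969 ≡ 881 (mod 1046).
x = 840 + 907·881 = 799907.

799907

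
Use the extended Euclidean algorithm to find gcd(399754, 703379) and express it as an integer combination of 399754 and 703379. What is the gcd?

1

Repeated division:
703379 = 1·399754 + 303625
399754 = 1·303625 + 96129
303625 = 3·96129 + 15238
96129 = 6·15238 + 4701
15238 = 3·4701 + 1135
4701 = 4·1135 + 161
1135 = 7·161 + 8
161 = 20·8 + 1
8 = 8·1 + 0
gcd(399754, 703379) = 1.
Working backward:
1 = 161 − 20·8
1 = −20·1135 + 141·161
1 = 141·4701 − 584·1135
1 = −584·15238 + 1893·4701
1 = 1893·96129 − 11942·15238
1 = −11942·303625 + 37719·96129
1 = 37719·399754 − 49661·303625
1 = −49661·703379 + 87380·399754
So 1 = (-49661)·703379 + (87380)·399754.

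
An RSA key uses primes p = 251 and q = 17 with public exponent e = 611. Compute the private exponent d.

491

φ(n) = (p−1)(q−1) = 250·16 = 4000.
Need d with 611·d ≡ 1 (mod 4000). Apply the extended Euclidean algorithm:
4000 = 6·611 + 334
611 = 1·334 + 277
334 = 1·277 + 57
277 = 4·57 + 49
57 = 1·49 + 8
49 = 6·8 + 1
8 = 8·1 + 0
Back-substitute:
1 = 49 − 6·8
1 = −6·57 + 7·49
1 = 7·277 − 34·57
1 = −34·334 + 41·277
1 = 41·611 − 75·334
1 = −75·4000 + 491·611
So 611·491 ≡ 1 (mod 4000), hence d = 491.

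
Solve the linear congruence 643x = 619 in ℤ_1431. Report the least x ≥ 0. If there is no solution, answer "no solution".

First find gcd(643, 1431):
1431 = 2·643 + 145
643 = 4·145 + 63
145 = 2·63 + 19
63 = 3·19 + 6
19 = 3·6 + 1
6 = 6·1 + 0
gcd = 1, so a unique solution mod 1431 exists.
Back-substitute for the Bézout coefficients:
1 = 19 − 3·6
1 = −3·63 + 10·19
1 = 10·145 − 23·63
1 = −23·643 + 102·145
1 = 102·1431 − 227·643
So 643·(-227) ≡ 1 (mod 1431), giving 643⁻¹ ≡ 1204.
x ≡ 643⁻¹·619 ≡ 1204·619 ≡ 1156 (mod 1431).

1156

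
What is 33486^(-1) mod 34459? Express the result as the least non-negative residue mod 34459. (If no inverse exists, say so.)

6056

Run Euclid on (34459, 33486):
34459 = 1*33486 + 973
33486 = 34*973 + 404
973 = 2*404 + 165
404 = 2*165 + 74
165 = 2*74 + 17
74 = 4*17 + 6
17 = 2*6 + 5
6 = 1*5 + 1
5 = 5*1 + 0
gcd = 1, so the inverse exists. Back-substitute:
1 = 6 − 5
1 = −17 + 3·6
1 = 3·74 − 13·17
1 = −13·165 + 29·74
1 = 29·404 − 71·165
1 = −71·973 + 171·404
1 = 171·33486 − 5885·973
1 = −5885·34459 + 6056·33486
So 33486·6056 ≡ 1 (mod 34459).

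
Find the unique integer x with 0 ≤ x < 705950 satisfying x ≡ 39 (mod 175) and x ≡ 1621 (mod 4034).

Write x = 39 + 175·k. Then 175·k ≡ 1621 − 39 ≡ 1582 (mod 4034).
Need 175⁻¹ mod 4034. Extended Euclid on (4034, 175):
4034 = 23×175 + 9
175 = 19×9 + 4
9 = 2×4 + 1
4 = 4×1 + 0
Back-substitute:
1 = 9 − 2·4
1 = −2·175 + 39·9
1 = 39·4034 − 899·175
175⁻¹ ≡ 3135 (mod 4034), so k ≡ 3135·1582 ≡ 1784 (mod 4034).
x = 39 + 175·1784 = 312239.

312239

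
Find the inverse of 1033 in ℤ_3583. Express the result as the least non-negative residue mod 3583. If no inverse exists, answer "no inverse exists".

3087

gcd(3583, 1033) by repeated division:
3583 = 3*1033 + 484
1033 = 2*484 + 65
484 = 7*65 + 29
65 = 2*29 + 7
29 = 4*7 + 1
7 = 7*1 + 0
Since gcd(1033, 3583) = 1, back-substitute to write 1 as a combination:
1 = 29 − 4·7
1 = −4·65 + 9·29
1 = 9·484 − 67·65
1 = −67·1033 + 143·484
1 = 143·3583 − 496·1033
Thus 1033·(-496) ≡ 1 (mod 3583); reducing, -496 mod 3583 = 3087.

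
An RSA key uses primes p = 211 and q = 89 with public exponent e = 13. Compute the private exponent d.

φ(n) = (p−1)(q−1) = 210·88 = 18480.
Need d with 13·d ≡ 1 (mod 18480). Apply the extended Euclidean algorithm:
18480 = 1421·13 + 7
13 = 1·7 + 6
7 = 1·6 + 1
6 = 6·1 + 0
Back-substitute:
1 = 7 − 6
1 = −13 + 2·7
1 = 2·18480 − 2843·13
So 13·(-2843) ≡ 1 (mod 18480), hence d ≡ -2843 ≡ 15637 (mod 18480).

15637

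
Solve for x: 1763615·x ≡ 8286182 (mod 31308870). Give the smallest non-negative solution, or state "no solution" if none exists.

gcd(1763615, 31308870):
31308870 = 17×1763615 + 1327415
1763615 = 1×1327415 + 436200
1327415 = 3×436200 + 18815
436200 = 23×18815 + 3455
18815 = 5×3455 + 1540
3455 = 2×1540 + 375
1540 = 4×375 + 40
375 = 9×40 + 15
40 = 2×15 + 10
15 = 1×10 + 5
10 = 2×5 + 0
gcd = 5, but 5 ∤ 8286182, so the congruence has no solution.

no solution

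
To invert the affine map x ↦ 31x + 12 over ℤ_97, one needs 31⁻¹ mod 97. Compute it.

72

Run Euclid on (97, 31):
97 = 3×31 + 4
31 = 7×4 + 3
4 = 1×3 + 1
3 = 3×1 + 0
The gcd is 1. Working backward:
1 = 4 − 3
1 = −31 + 8·4
1 = 8·97 − 25·31
Thus 31·(-25) ≡ 1 (mod 97); reducing, -25 mod 97 = 72.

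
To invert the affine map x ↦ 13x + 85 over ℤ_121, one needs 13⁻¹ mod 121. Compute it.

Run Euclid on (121, 13):
121 = 9×13 + 4
13 = 3×4 + 1
4 = 4×1 + 0
Since gcd(13, 121) = 1, back-substitute to write 1 as a combination:
1 = 13 − 3·4
1 = −3·121 + 28·13
So 13·28 ≡ 1 (mod 121).

28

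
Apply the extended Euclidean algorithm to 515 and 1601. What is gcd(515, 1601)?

Apply Euclid's algorithm to 1601 and 515:
1601 = 3×515 + 56
515 = 9×56 + 11
56 = 5×11 + 1
11 = 11×1 + 0
gcd(515, 1601) = 1.
Working backward:
1 = 56 − 5·11
1 = −5·515 + 46·56
1 = 46·1601 − 143·515
So 1 = (46)·1601 + (-143)·515.

1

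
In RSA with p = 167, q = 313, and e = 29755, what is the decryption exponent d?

43075

φ(n) = (p−1)(q−1) = 166·312 = 51792.
Need d with 29755·d ≡ 1 (mod 51792). Apply the extended Euclidean algorithm:
51792 = 1×29755 + 22037
29755 = 1×22037 + 7718
22037 = 2×7718 + 6601
7718 = 1×6601 + 1117
6601 = 5×1117 + 1016
1117 = 1×1016 + 101
1016 = 10×101 + 6
101 = 16×6 + 5
6 = 1×5 + 1
5 = 5×1 + 0
Back-substitute:
1 = 6 − 5
1 = −101 + 17·6
1 = 17·1016 − 171·101
1 = −171·1117 + 188·1016
1 = 188·6601 − 1111·1117
1 = −1111·7718 + 1299·6601
1 = 1299·22037 − 3709·7718
1 = −3709·29755 + 5008·22037
1 = 5008·51792 − 8717·29755
So 29755·(-8717) ≡ 1 (mod 51792), hence d ≡ -8717 ≡ 43075 (mod 51792).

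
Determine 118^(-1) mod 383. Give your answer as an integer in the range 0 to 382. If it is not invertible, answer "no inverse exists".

198

Apply the Euclidean algorithm to 383 and 118:
383 = 3×118 + 29
118 = 4×29 + 2
29 = 14×2 + 1
2 = 2×1 + 0
gcd = 1, so the inverse exists. Back-substitute:
1 = 29 − 14·2
1 = −14·118 + 57·29
1 = 57·383 − 185·118
Hence 118⁻¹ ≡ -185 ≡ 198 (mod 383).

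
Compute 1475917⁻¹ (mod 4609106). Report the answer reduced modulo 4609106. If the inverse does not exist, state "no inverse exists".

gcd(4609106, 1475917) by repeated division:
4609106 = 3×1475917 + 181355
1475917 = 8×181355 + 25077
181355 = 7×25077 + 5816
25077 = 4×5816 + 1813
5816 = 3×1813 + 377
1813 = 4×377 + 305
377 = 1×305 + 72
305 = 4×72 + 17
72 = 4×17 + 4
17 = 4×4 + 1
4 = 4×1 + 0
The gcd is 1. Working backward:
1 = 17 − 4·4
1 = −4·72 + 17·17
1 = 17·305 − 72·72
1 = −72·377 + 89·305
1 = 89·1813 − 428·377
1 = −428·5816 + 1373·1813
1 = 1373·25077 − 5920·5816
1 = −5920·181355 + 42813·25077
1 = 42813·1475917 − 348424·181355
1 = −348424·4609106 + 1088085·1475917
So 1475917·1088085 ≡ 1 (mod 4609106).

1088085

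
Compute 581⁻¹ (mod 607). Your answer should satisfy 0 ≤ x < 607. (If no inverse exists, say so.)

70

Run Euclid on (607, 581):
607 = 1*581 + 26
581 = 22*26 + 9
26 = 2*9 + 8
9 = 1*8 + 1
8 = 8*1 + 0
Since gcd(581, 607) = 1, back-substitute to write 1 as a combination:
1 = 9 − 8
1 = −26 + 3·9
1 = 3·581 − 67·26
1 = −67·607 + 70·581
So 581·70 ≡ 1 (mod 607).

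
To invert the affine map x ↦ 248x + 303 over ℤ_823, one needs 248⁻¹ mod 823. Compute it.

375

Apply the Euclidean algorithm to 823 and 248:
823 = 3·248 + 79
248 = 3·79 + 11
79 = 7·11 + 2
11 = 5·2 + 1
2 = 2·1 + 0
gcd = 1, so the inverse exists. Back-substitute:
1 = 11 − 5·2
1 = −5·79 + 36·11
1 = 36·248 − 113·79
1 = −113·823 + 375·248
So 248·375 ≡ 1 (mod 823).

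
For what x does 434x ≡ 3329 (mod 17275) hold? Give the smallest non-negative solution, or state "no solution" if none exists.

First find gcd(434, 17275):
17275 = 39*434 + 349
434 = 1*349 + 85
349 = 4*85 + 9
85 = 9*9 + 4
9 = 2*4 + 1
4 = 4*1 + 0
gcd = 1, so a unique solution mod 17275 exists.
Back-substitute for the Bézout coefficients:
1 = 9 − 2·4
1 = −2·85 + 19·9
1 = 19·349 − 78·85
1 = −78·434 + 97·349
1 = 97·17275 − 3861·434
So 434·(-3861) ≡ 1 (mod 17275), giving 434⁻¹ ≡ 13414.
x ≡ 434⁻¹·3329 ≡ 13414·3329 ≡ 16606 (mod 17275).

16606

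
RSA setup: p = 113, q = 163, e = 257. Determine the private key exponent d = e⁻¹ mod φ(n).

353

φ(n) = (p−1)(q−1) = 112·162 = 18144.
Need d with 257·d ≡ 1 (mod 18144). Apply the extended Euclidean algorithm:
18144 = 70×257 + 154
257 = 1×154 + 103
154 = 1×103 + 51
103 = 2×51 + 1
51 = 51×1 + 0
Back-substitute:
1 = 103 − 2·51
1 = −2·154 + 3·103
1 = 3·257 − 5·154
1 = −5·18144 + 353·257
So 257·353 ≡ 1 (mod 18144), hence d = 353.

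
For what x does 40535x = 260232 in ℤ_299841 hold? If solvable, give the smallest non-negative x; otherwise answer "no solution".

First find gcd(40535, 299841):
299841 = 7·40535 + 16096
40535 = 2·16096 + 8343
16096 = 1·8343 + 7753
8343 = 1·7753 + 590
7753 = 13·590 + 83
590 = 7·83 + 9
83 = 9·9 + 2
9 = 4·2 + 1
2 = 2·1 + 0
gcd = 1, so a unique solution mod 299841 exists.
Back-substitute for the Bézout coefficients:
1 = 9 − 4·2
1 = −4·83 + 37·9
1 = 37·590 − 263·83
1 = −263·7753 + 3456·590
1 = 3456·8343 − 3719·7753
1 = −3719·16096 + 7175·8343
1 = 7175·40535 − 18069·16096
1 = −18069·299841 + 133658·40535
So 40535·(133658) ≡ 1 (mod 299841), giving 40535⁻¹ ≡ 133658.
x ≡ 40535⁻¹·260232 ≡ 133658·260232 ≡ 232815 (mod 299841).

232815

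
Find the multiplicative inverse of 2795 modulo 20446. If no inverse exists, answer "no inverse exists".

gcd(20446, 2795) by repeated division:
20446 = 7×2795 + 881
2795 = 3×881 + 152
881 = 5×152 + 121
152 = 1×121 + 31
121 = 3×31 + 28
31 = 1×28 + 3
28 = 9×3 + 1
3 = 3×1 + 0
Since gcd(2795, 20446) = 1, back-substitute to write 1 as a combination:
1 = 28 − 9·3
1 = −9·31 + 10·28
1 = 10·121 − 39·31
1 = −39·152 + 49·121
1 = 49·881 − 284·152
1 = −284·2795 + 901·881
1 = 901·20446 − 6591·2795
Hence 2795⁻¹ ≡ -6591 ≡ 13855 (mod 20446).

13855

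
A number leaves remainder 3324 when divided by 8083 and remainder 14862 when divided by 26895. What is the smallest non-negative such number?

69403962

Write x = 3324 + 8083·k. Then 8083·k ≡ 14862 − 3324 ≡ 11538 (mod 26895).
Need 8083⁻¹ mod 26895. Extended Euclid on (26895, 8083):
26895 = 3×8083 + 2646
8083 = 3×2646 + 145
2646 = 18×145 + 36
145 = 4×36 + 1
36 = 36×1 + 0
Back-substitute:
1 = 145 − 4·36
1 = −4·2646 + 73·145
1 = 73·8083 − 223·2646
1 = −223·26895 + 742·8083
8083⁻¹ ≡ 742 (mod 26895), so k ≡ 742·11538 ≡ 8586 (mod 26895).
x = 3324 + 8083·8586 = 69403962.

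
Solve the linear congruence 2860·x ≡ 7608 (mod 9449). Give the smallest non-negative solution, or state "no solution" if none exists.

gcd(2860, 9449):
9449 = 3×2860 + 869
2860 = 3×869 + 253
869 = 3×253 + 110
253 = 2×110 + 33
110 = 3×33 + 11
33 = 3×11 + 0
gcd = 11, but 11 ∤ 7608, so the congruence has no solution.

no solution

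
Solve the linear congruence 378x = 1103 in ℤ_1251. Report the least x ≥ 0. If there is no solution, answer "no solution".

no solution

gcd(378, 1251):
1251 = 3*378 + 117
378 = 3*117 + 27
117 = 4*27 + 9
27 = 3*9 + 0
gcd = 9, but 9 ∤ 1103, so the congruence has no solution.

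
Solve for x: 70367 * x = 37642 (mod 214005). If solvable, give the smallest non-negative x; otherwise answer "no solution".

First find gcd(70367, 214005):
214005 = 3*70367 + 2904
70367 = 24*2904 + 671
2904 = 4*671 + 220
671 = 3*220 + 11
220 = 20*11 + 0
gcd = 11 and 11 | 37642, so solutions exist. Divide through by 11: 6397x ≡ 3422 (mod 19455).
Now find 6397⁻¹ mod 19455:
19455 = 3·6397 + 264
6397 = 24·264 + 61
264 = 4·61 + 20
61 = 3·20 + 1
20 = 20·1 + 0
Back-substitute:
1 = 61 − 3·20
1 = −3·264 + 13·61
1 = 13·6397 − 315·264
1 = −315·19455 + 958·6397
So 6397⁻¹ ≡ 958 (mod 19455).
Then x ≡ 958·3422 ≡ 9836 (mod 19455); the smallest non-negative solution is x = 9836.

9836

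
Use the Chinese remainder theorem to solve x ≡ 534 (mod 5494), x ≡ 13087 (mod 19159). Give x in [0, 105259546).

11719236

Write x = 534 + 5494·k. Then 5494·k ≡ 13087 − 534 ≡ 12553 (mod 19159).
Need 5494⁻¹ mod 19159. Extended Euclid on (19159, 5494):
19159 = 3*5494 + 2677
5494 = 2*2677 + 140
2677 = 19*140 + 17
140 = 8*17 + 4
17 = 4*4 + 1
4 = 4*1 + 0
Back-substitute:
1 = 17 − 4·4
1 = −4·140 + 33·17
1 = 33·2677 − 631·140
1 = −631·5494 + 1295·2677
1 = 1295·19159 − 4516·5494
5494⁻¹ ≡ 14643 (mod 19159), so k ≡ 14643·12553 ≡ 2133 (mod 19159).
x = 534 + 5494·2133 = 11719236.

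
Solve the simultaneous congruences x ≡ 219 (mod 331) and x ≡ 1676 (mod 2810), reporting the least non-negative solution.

Write x = 219 + 331·k. Then 331·k ≡ 1676 − 219 ≡ 1457 (mod 2810).
Need 331⁻¹ mod 2810. Extended Euclid on (2810, 331):
2810 = 8·331 + 162
331 = 2·162 + 7
162 = 23·7 + 1
7 = 7·1 + 0
Back-substitute:
1 = 162 − 23·7
1 = −23·331 + 47·162
1 = 47·2810 − 399·331
331⁻¹ ≡ 2411 (mod 2810), so k ≡ 2411·1457 ≡ 327 (mod 2810).
x = 219 + 331·327 = 108456.

108456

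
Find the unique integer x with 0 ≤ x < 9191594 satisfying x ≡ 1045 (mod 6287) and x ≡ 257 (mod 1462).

Write x = 1045 + 6287·k. Then 6287·k ≡ 257 − 1045 ≡ 674 (mod 1462).
Need 6287⁻¹ mod 1462. Extended Euclid on (1462, 439):
1462 = 3*439 + 145
439 = 3*145 + 4
145 = 36*4 + 1
4 = 4*1 + 0
Back-substitute:
1 = 145 − 36·4
1 = −36·439 + 109·145
1 = 109·1462 − 363·439
6287⁻¹ ≡ 1099 (mod 1462), so k ≡ 1099·674 ≡ 954 (mod 1462).
x = 1045 + 6287·954 = 5998843.

5998843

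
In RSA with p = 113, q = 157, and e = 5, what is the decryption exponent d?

6989

φ(n) = (p−1)(q−1) = 112·156 = 17472.
Need d with 5·d ≡ 1 (mod 17472). Apply the extended Euclidean algorithm:
17472 = 3494×5 + 2
5 = 2×2 + 1
2 = 2×1 + 0
Back-substitute:
1 = 5 − 2·2
1 = −2·17472 + 6989·5
So 5·6989 ≡ 1 (mod 17472), hence d = 6989.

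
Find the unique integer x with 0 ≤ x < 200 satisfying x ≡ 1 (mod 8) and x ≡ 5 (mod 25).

Write x = 1 + 8·k. Then 8·k ≡ 5 − 1 ≡ 4 (mod 25).
Need 8⁻¹ mod 25. Extended Euclid on (25, 8):
25 = 3×8 + 1
8 = 8×1 + 0
Back-substitute:
1 = 25 − 3·8
8⁻¹ ≡ 22 (mod 25), so k ≡ 22·4 ≡ 13 (mod 25).
x = 1 + 8·13 = 105.

105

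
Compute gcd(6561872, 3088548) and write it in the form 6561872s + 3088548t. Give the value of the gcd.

4

Repeated division:
6561872 = 2*3088548 + 384776
3088548 = 8*384776 + 10340
384776 = 37*10340 + 2196
10340 = 4*2196 + 1556
2196 = 1*1556 + 640
1556 = 2*640 + 276
640 = 2*276 + 88
276 = 3*88 + 12
88 = 7*12 + 4
12 = 3*4 + 0
gcd(6561872, 3088548) = 4.
Back-substituting:
4 = 88 − 7·12
4 = −7·276 + 22·88
4 = 22·640 − 51·276
4 = −51·1556 + 124·640
4 = 124·2196 − 175·1556
4 = −175·10340 + 824·2196
4 = 824·384776 − 30663·10340
4 = −30663·3088548 + 246128·384776
4 = 246128·6561872 − 522919·3088548
So 4 = (246128)·6561872 + (-522919)·3088548.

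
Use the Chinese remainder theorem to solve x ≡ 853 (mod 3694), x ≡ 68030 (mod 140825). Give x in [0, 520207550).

345511755

Write x = 853 + 3694·k. Then 3694·k ≡ 68030 − 853 ≡ 67177 (mod 140825).
Need 3694⁻¹ mod 140825. Extended Euclid on (140825, 3694):
140825 = 38×3694 + 453
3694 = 8×453 + 70
453 = 6×70 + 33
70 = 2×33 + 4
33 = 8×4 + 1
4 = 4×1 + 0
Back-substitute:
1 = 33 − 8·4
1 = −8·70 + 17·33
1 = 17·453 − 110·70
1 = −110·3694 + 897·453
1 = 897·140825 − 34196·3694
3694⁻¹ ≡ 106629 (mod 140825), so k ≡ 106629·67177 ≡ 93533 (mod 140825).
x = 853 + 3694·93533 = 345511755.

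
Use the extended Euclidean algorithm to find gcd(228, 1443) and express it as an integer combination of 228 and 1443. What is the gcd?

3

Euclidean algorithm:
1443 = 6·228 + 75
228 = 3·75 + 3
75 = 25·3 + 0
gcd(228, 1443) = 3.
Back-substituting:
3 = 228 − 3·75
3 = −3·1443 + 19·228
So 3 = (-3)·1443 + (19)·228.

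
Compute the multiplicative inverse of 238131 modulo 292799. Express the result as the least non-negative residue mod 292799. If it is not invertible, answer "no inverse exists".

Run Euclid on (292799, 238131):
292799 = 1·238131 + 54668
238131 = 4·54668 + 19459
54668 = 2·19459 + 15750
19459 = 1·15750 + 3709
15750 = 4·3709 + 914
3709 = 4·914 + 53
914 = 17·53 + 13
53 = 4·13 + 1
13 = 13·1 + 0
gcd = 1, so the inverse exists. Back-substitute:
1 = 53 − 4·13
1 = −4·914 + 69·53
1 = 69·3709 − 280·914
1 = −280·15750 + 1189·3709
1 = 1189·19459 − 1469·15750
1 = −1469·54668 + 4127·19459
1 = 4127·238131 − 17977·54668
1 = −17977·292799 + 22104·238131
So 238131·22104 ≡ 1 (mod 292799).

22104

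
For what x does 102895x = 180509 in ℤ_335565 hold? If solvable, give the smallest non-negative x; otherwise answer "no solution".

no solution

gcd(102895, 335565):
335565 = 3×102895 + 26880
102895 = 3×26880 + 22255
26880 = 1×22255 + 4625
22255 = 4×4625 + 3755
4625 = 1×3755 + 870
3755 = 4×870 + 275
870 = 3×275 + 45
275 = 6×45 + 5
45 = 9×5 + 0
gcd = 5, but 5 ∤ 180509, so the congruence has no solution.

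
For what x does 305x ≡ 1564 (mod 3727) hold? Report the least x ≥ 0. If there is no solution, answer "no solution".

First find gcd(305, 3727):
3727 = 12·305 + 67
305 = 4·67 + 37
67 = 1·37 + 30
37 = 1·30 + 7
30 = 4·7 + 2
7 = 3·2 + 1
2 = 2·1 + 0
gcd = 1, so a unique solution mod 3727 exists.
Back-substitute for the Bézout coefficients:
1 = 7 − 3·2
1 = −3·30 + 13·7
1 = 13·37 − 16·30
1 = −16·67 + 29·37
1 = 29·305 − 132·67
1 = −132·3727 + 1613·305
So 305·(1613) ≡ 1 (mod 3727), giving 305⁻¹ ≡ 1613.
x ≡ 305⁻¹·1564 ≡ 1613·1564 ≡ 3280 (mod 3727).

3280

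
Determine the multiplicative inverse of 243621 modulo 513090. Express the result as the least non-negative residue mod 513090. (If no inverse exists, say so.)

no inverse exists

Compute gcd(243621, 513090):
513090 = 2*243621 + 25848
243621 = 9*25848 + 10989
25848 = 2*10989 + 3870
10989 = 2*3870 + 3249
3870 = 1*3249 + 621
3249 = 5*621 + 144
621 = 4*144 + 45
144 = 3*45 + 9
45 = 5*9 + 0
Since gcd = 9 > 1, 243621 is not a unit mod 513090.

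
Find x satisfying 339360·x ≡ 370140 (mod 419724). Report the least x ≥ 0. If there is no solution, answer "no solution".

2518

First find gcd(339360, 419724):
419724 = 1×339360 + 80364
339360 = 4×80364 + 17904
80364 = 4×17904 + 8748
17904 = 2×8748 + 408
8748 = 21×408 + 180
408 = 2×180 + 48
180 = 3×48 + 36
48 = 1×36 + 12
36 = 3×12 + 0
gcd = 12 and 12 | 370140, so solutions exist. Divide through by 12: 28280x ≡ 30845 (mod 34977).
Now find 28280⁻¹ mod 34977:
34977 = 1·28280 + 6697
28280 = 4·6697 + 1492
6697 = 4·1492 + 729
1492 = 2·729 + 34
729 = 21·34 + 15
34 = 2·15 + 4
15 = 3·4 + 3
4 = 1·3 + 1
3 = 3·1 + 0
Back-substitute:
1 = 4 − 3
1 = −15 + 4·4
1 = 4·34 − 9·15
1 = −9·729 + 193·34
1 = 193·1492 − 395·729
1 = −395·6697 + 1773·1492
1 = 1773·28280 − 7487·6697
1 = −7487·34977 + 9260·28280
So 28280⁻¹ ≡ 9260 (mod 34977).
Then x ≡ 9260·30845 ≡ 2518 (mod 34977); the smallest non-negative solution is x = 2518.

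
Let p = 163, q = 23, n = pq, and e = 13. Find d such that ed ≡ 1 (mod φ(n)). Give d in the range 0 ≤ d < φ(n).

φ(n) = (p−1)(q−1) = 162·22 = 3564.
Need d with 13·d ≡ 1 (mod 3564). Apply the extended Euclidean algorithm:
3564 = 274×13 + 2
13 = 6×2 + 1
2 = 2×1 + 0
Back-substitute:
1 = 13 − 6·2
1 = −6·3564 + 1645·13
So 13·1645 ≡ 1 (mod 3564), hence d = 1645.

1645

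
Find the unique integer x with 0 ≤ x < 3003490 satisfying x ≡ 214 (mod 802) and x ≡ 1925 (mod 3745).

1975540

Write x = 214 + 802·k. Then 802·k ≡ 1925 − 214 ≡ 1711 (mod 3745).
Need 802⁻¹ mod 3745. Extended Euclid on (3745, 802):
3745 = 4*802 + 537
802 = 1*537 + 265
537 = 2*265 + 7
265 = 37*7 + 6
7 = 1*6 + 1
6 = 6*1 + 0
Back-substitute:
1 = 7 − 6
1 = −265 + 38·7
1 = 38·537 − 77·265
1 = −77·802 + 115·537
1 = 115·3745 − 537·802
802⁻¹ ≡ 3208 (mod 3745), so k ≡ 3208·1711 ≡ 2463 (mod 3745).
x = 214 + 802·2463 = 1975540.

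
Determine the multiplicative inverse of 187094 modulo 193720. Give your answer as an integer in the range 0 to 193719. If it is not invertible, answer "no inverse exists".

no inverse exists

Euclidean algorithm on 193720, 187094:
193720 = 1·187094 + 6626
187094 = 28·6626 + 1566
6626 = 4·1566 + 362
1566 = 4·362 + 118
362 = 3·118 + 8
118 = 14·8 + 6
8 = 1·6 + 2
6 = 3·2 + 0
Since gcd = 2 > 1, 187094 is not a unit mod 193720.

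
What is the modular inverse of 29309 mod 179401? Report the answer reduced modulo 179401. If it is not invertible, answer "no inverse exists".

22305

Run Euclid on (179401, 29309):
179401 = 6·29309 + 3547
29309 = 8·3547 + 933
3547 = 3·933 + 748
933 = 1·748 + 185
748 = 4·185 + 8
185 = 23·8 + 1
8 = 8·1 + 0
gcd = 1, so the inverse exists. Back-substitute:
1 = 185 − 23·8
1 = −23·748 + 93·185
1 = 93·933 − 116·748
1 = −116·3547 + 441·933
1 = 441·29309 − 3644·3547
1 = −3644·179401 + 22305·29309
So 29309·22305 ≡ 1 (mod 179401).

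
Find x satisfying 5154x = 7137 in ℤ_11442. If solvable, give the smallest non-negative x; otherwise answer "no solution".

gcd(5154, 11442):
11442 = 2*5154 + 1134
5154 = 4*1134 + 618
1134 = 1*618 + 516
618 = 1*516 + 102
516 = 5*102 + 6
102 = 17*6 + 0
gcd = 6, but 6 ∤ 7137, so the congruence has no solution.

no solution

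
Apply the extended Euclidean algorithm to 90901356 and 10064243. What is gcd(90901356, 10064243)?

Euclidean algorithm:
90901356 = 9·10064243 + 323169
10064243 = 31·323169 + 46004
323169 = 7·46004 + 1141
46004 = 40·1141 + 364
1141 = 3·364 + 49
364 = 7·49 + 21
49 = 2·21 + 7
21 = 3·7 + 0
gcd(90901356, 10064243) = 7.
Back-substituting:
7 = 49 − 2·21
7 = −2·364 + 15·49
7 = 15·1141 − 47·364
7 = −47·46004 + 1895·1141
7 = 1895·323169 − 13312·46004
7 = −13312·10064243 + 414567·323169
7 = 414567·90901356 − 3744415·10064243
So 7 = (414567)·90901356 + (-3744415)·10064243.

7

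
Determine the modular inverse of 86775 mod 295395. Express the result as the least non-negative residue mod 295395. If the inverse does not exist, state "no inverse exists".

no inverse exists

Compute gcd(86775, 295395):
295395 = 3·86775 + 35070
86775 = 2·35070 + 16635
35070 = 2·16635 + 1800
16635 = 9·1800 + 435
1800 = 4·435 + 60
435 = 7·60 + 15
60 = 4·15 + 0
gcd(86775, 295395) = 15 ≠ 1, so 86775 has no multiplicative inverse modulo 295395.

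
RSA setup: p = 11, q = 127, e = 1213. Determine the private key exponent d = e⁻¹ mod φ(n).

φ(n) = (p−1)(q−1) = 10·126 = 1260.
Need d with 1213·d ≡ 1 (mod 1260). Apply the extended Euclidean algorithm:
1260 = 1*1213 + 47
1213 = 25*47 + 38
47 = 1*38 + 9
38 = 4*9 + 2
9 = 4*2 + 1
2 = 2*1 + 0
Back-substitute:
1 = 9 − 4·2
1 = −4·38 + 17·9
1 = 17·47 − 21·38
1 = −21·1213 + 542·47
1 = 542·1260 − 563·1213
So 1213·(-563) ≡ 1 (mod 1260), hence d ≡ -563 ≡ 697 (mod 1260).

697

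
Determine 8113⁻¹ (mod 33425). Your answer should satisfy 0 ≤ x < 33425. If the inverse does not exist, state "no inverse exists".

Euclidean algorithm on 33425, 8113:
33425 = 4·8113 + 973
8113 = 8·973 + 329
973 = 2·329 + 315
329 = 1·315 + 14
315 = 22·14 + 7
14 = 2·7 + 0
Since gcd = 7 > 1, 8113 is not a unit mod 33425.

no inverse exists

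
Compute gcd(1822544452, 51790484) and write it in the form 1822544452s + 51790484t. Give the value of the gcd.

4

Apply Euclid's algorithm to 1822544452 and 51790484:
1822544452 = 35×51790484 + 9877512
51790484 = 5×9877512 + 2402924
9877512 = 4×2402924 + 265816
2402924 = 9×265816 + 10580
265816 = 25×10580 + 1316
10580 = 8×1316 + 52
1316 = 25×52 + 16
52 = 3×16 + 4
16 = 4×4 + 0
gcd(1822544452, 51790484) = 4.
Express as a combination:
4 = 52 − 3·16
4 = −3·1316 + 76·52
4 = 76·10580 − 611·1316
4 = −611·265816 + 15351·10580
4 = 15351·2402924 − 138770·265816
4 = −138770·9877512 + 570431·2402924
4 = 570431·51790484 − 2990925·9877512
4 = −2990925·1822544452 + 105252806·51790484
So 4 = (-2990925)·1822544452 + (105252806)·51790484.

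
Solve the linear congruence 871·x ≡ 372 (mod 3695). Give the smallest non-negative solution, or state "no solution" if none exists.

First find gcd(871, 3695):
3695 = 4*871 + 211
871 = 4*211 + 27
211 = 7*27 + 22
27 = 1*22 + 5
22 = 4*5 + 2
5 = 2*2 + 1
2 = 2*1 + 0
gcd = 1, so a unique solution mod 3695 exists.
Back-substitute for the Bézout coefficients:
1 = 5 − 2·2
1 = −2·22 + 9·5
1 = 9·27 − 11·22
1 = −11·211 + 86·27
1 = 86·871 − 355·211
1 = −355·3695 + 1506·871
So 871·(1506) ≡ 1 (mod 3695), giving 871⁻¹ ≡ 1506.
x ≡ 871⁻¹·372 ≡ 1506·372 ≡ 2287 (mod 3695).

2287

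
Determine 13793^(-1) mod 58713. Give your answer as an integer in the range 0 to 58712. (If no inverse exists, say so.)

14243

Apply the Euclidean algorithm to 58713 and 13793:
58713 = 4·13793 + 3541
13793 = 3·3541 + 3170
3541 = 1·3170 + 371
3170 = 8·371 + 202
371 = 1·202 + 169
202 = 1·169 + 33
169 = 5·33 + 4
33 = 8·4 + 1
4 = 4·1 + 0
gcd = 1, so the inverse exists. Back-substitute:
1 = 33 − 8·4
1 = −8·169 + 41·33
1 = 41·202 − 49·169
1 = −49·371 + 90·202
1 = 90·3170 − 769·371
1 = −769·3541 + 859·3170
1 = 859·13793 − 3346·3541
1 = −3346·58713 + 14243·13793
So 13793·14243 ≡ 1 (mod 58713).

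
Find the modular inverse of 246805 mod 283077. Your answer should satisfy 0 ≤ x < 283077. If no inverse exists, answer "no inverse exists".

gcd(283077, 246805) by repeated division:
283077 = 1·246805 + 36272
246805 = 6·36272 + 29173
36272 = 1·29173 + 7099
29173 = 4·7099 + 777
7099 = 9·777 + 106
777 = 7·106 + 35
106 = 3·35 + 1
35 = 35·1 + 0
Since gcd(246805, 283077) = 1, back-substitute to write 1 as a combination:
1 = 106 − 3·35
1 = −3·777 + 22·106
1 = 22·7099 − 201·777
1 = −201·29173 + 826·7099
1 = 826·36272 − 1027·29173
1 = −1027·246805 + 6988·36272
1 = 6988·283077 − 8015·246805
So 246805·(-8015) ≡ 1 (mod 283077), and -8015 ≡ 275062 (mod 283077).

275062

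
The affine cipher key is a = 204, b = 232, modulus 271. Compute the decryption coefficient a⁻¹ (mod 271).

Apply the Euclidean algorithm to 271 and 204:
271 = 1·204 + 67
204 = 3·67 + 3
67 = 22·3 + 1
3 = 3·1 + 0
Since gcd(204, 271) = 1, back-substitute to write 1 as a combination:
1 = 67 − 22·3
1 = −22·204 + 67·67
1 = 67·271 − 89·204
Hence 204⁻¹ ≡ -89 ≡ 182 (mod 271).

182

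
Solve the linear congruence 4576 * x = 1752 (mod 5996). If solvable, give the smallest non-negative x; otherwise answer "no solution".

155

First find gcd(4576, 5996):
5996 = 1·4576 + 1420
4576 = 3·1420 + 316
1420 = 4·316 + 156
316 = 2·156 + 4
156 = 39·4 + 0
gcd = 4 and 4 | 1752, so solutions exist. Divide through by 4: 1144x ≡ 438 (mod 1499).
Now find 1144⁻¹ mod 1499:
1499 = 1×1144 + 355
1144 = 3×355 + 79
355 = 4×79 + 39
79 = 2×39 + 1
39 = 39×1 + 0
Back-substitute:
1 = 79 − 2·39
1 = −2·355 + 9·79
1 = 9·1144 − 29·355
1 = −29·1499 + 38·1144
So 1144⁻¹ ≡ 38 (mod 1499).
Then x ≡ 38·438 ≡ 155 (mod 1499); the smallest non-negative solution is x = 155.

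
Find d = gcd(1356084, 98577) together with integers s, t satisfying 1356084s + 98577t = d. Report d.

9

Repeated division:
1356084 = 13·98577 + 74583
98577 = 1·74583 + 23994
74583 = 3·23994 + 2601
23994 = 9·2601 + 585
2601 = 4·585 + 261
585 = 2·261 + 63
261 = 4·63 + 9
63 = 7·9 + 0
gcd(1356084, 98577) = 9.
Back-substituting:
9 = 261 − 4·63
9 = −4·585 + 9·261
9 = 9·2601 − 40·585
9 = −40·23994 + 369·2601
9 = 369·74583 − 1147·23994
9 = −1147·98577 + 1516·74583
9 = 1516·1356084 − 20855·98577
So 9 = (1516)·1356084 + (-20855)·98577.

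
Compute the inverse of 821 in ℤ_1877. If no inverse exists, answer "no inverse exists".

1246

Extended Euclidean algorithm:
1877 = 2*821 + 235
821 = 3*235 + 116
235 = 2*116 + 3
116 = 38*3 + 2
3 = 1*2 + 1
2 = 2*1 + 0
Since gcd(821, 1877) = 1, back-substitute to write 1 as a combination:
1 = 3 − 2
1 = −116 + 39·3
1 = 39·235 − 79·116
1 = −79·821 + 276·235
1 = 276·1877 − 631·821
Thus 821·(-631) ≡ 1 (mod 1877); reducing, -631 mod 1877 = 1246.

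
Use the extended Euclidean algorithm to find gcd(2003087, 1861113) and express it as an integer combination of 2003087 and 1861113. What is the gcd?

Repeated division:
2003087 = 1·1861113 + 141974
1861113 = 13·141974 + 15451
141974 = 9·15451 + 2915
15451 = 5·2915 + 876
2915 = 3·876 + 287
876 = 3·287 + 15
287 = 19·15 + 2
15 = 7·2 + 1
2 = 2·1 + 0
gcd(2003087, 1861113) = 1.
Back-substituting:
1 = 15 − 7·2
1 = −7·287 + 134·15
1 = 134·876 − 409·287
1 = −409·2915 + 1361·876
1 = 1361·15451 − 7214·2915
1 = −7214·141974 + 66287·15451
1 = 66287·1861113 − 868945·141974
1 = −868945·2003087 + 935232·1861113
So 1 = (-868945)·2003087 + (935232)·1861113.

1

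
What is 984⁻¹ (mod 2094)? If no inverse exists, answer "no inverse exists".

no inverse exists

Compute gcd(984, 2094):
2094 = 2*984 + 126
984 = 7*126 + 102
126 = 1*102 + 24
102 = 4*24 + 6
24 = 4*6 + 0
gcd(984, 2094) = 6 ≠ 1, so 984 has no multiplicative inverse modulo 2094.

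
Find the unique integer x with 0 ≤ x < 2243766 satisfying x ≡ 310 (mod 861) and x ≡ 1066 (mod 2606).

110518

Write x = 310 + 861·k. Then 861·k ≡ 1066 − 310 ≡ 756 (mod 2606).
Need 861⁻¹ mod 2606. Extended Euclid on (2606, 861):
2606 = 3×861 + 23
861 = 37×23 + 10
23 = 2×10 + 3
10 = 3×3 + 1
3 = 3×1 + 0
Back-substitute:
1 = 10 − 3·3
1 = −3·23 + 7·10
1 = 7·861 − 262·23
1 = −262·2606 + 793·861
861⁻¹ ≡ 793 (mod 2606), so k ≡ 793·756 ≡ 128 (mod 2606).
x = 310 + 861·128 = 110518.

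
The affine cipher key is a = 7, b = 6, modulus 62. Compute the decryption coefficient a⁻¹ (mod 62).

Run Euclid on (62, 7):
62 = 8×7 + 6
7 = 1×6 + 1
6 = 6×1 + 0
The gcd is 1. Working backward:
1 = 7 − 6
1 = −62 + 9·7
So 7·9 ≡ 1 (mod 62).

9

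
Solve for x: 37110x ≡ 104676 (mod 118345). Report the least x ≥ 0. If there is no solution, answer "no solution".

gcd(37110, 118345):
118345 = 3·37110 + 7015
37110 = 5·7015 + 2035
7015 = 3·2035 + 910
2035 = 2·910 + 215
910 = 4·215 + 50
215 = 4·50 + 15
50 = 3·15 + 5
15 = 3·5 + 0
gcd = 5, but 5 ∤ 104676, so the congruence has no solution.

no solution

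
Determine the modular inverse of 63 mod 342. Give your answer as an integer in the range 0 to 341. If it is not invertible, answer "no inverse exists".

Euclidean algorithm on 342, 63:
342 = 5×63 + 27
63 = 2×27 + 9
27 = 3×9 + 0
gcd(63, 342) = 9 ≠ 1, so 63 has no multiplicative inverse modulo 342.

no inverse exists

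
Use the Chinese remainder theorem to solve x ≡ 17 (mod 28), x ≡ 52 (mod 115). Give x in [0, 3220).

857

Write x = 17 + 28·k. Then 28·k ≡ 52 − 17 ≡ 35 (mod 115).
Need 28⁻¹ mod 115. Extended Euclid on (115, 28):
115 = 4·28 + 3
28 = 9·3 + 1
3 = 3·1 + 0
Back-substitute:
1 = 28 − 9·3
1 = −9·115 + 37·28
28⁻¹ ≡ 37 (mod 115), so k ≡ 37·35 ≡ 30 (mod 115).
x = 17 + 28·30 = 857.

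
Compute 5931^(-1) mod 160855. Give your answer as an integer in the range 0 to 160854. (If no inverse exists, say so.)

Apply the Euclidean algorithm to 160855 and 5931:
160855 = 27×5931 + 718
5931 = 8×718 + 187
718 = 3×187 + 157
187 = 1×157 + 30
157 = 5×30 + 7
30 = 4×7 + 2
7 = 3×2 + 1
2 = 2×1 + 0
The gcd is 1. Working backward:
1 = 7 − 3·2
1 = −3·30 + 13·7
1 = 13·157 − 68·30
1 = −68·187 + 81·157
1 = 81·718 − 311·187
1 = −311·5931 + 2569·718
1 = 2569·160855 − 69674·5931
Thus 5931·(-69674) ≡ 1 (mod 160855); reducing, -69674 mod 160855 = 91181.

91181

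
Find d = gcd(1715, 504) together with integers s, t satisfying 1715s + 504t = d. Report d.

7

Repeated division:
1715 = 3*504 + 203
504 = 2*203 + 98
203 = 2*98 + 7
98 = 14*7 + 0
gcd(1715, 504) = 7.
Express as a combination:
7 = 203 − 2·98
7 = −2·504 + 5·203
7 = 5·1715 − 17·504
So 7 = (5)·1715 + (-17)·504.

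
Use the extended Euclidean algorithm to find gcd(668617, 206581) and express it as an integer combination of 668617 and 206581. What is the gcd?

1

Apply Euclid's algorithm to 668617 and 206581:
668617 = 3·206581 + 48874
206581 = 4·48874 + 11085
48874 = 4·11085 + 4534
11085 = 2·4534 + 2017
4534 = 2·2017 + 500
2017 = 4·500 + 17
500 = 29·17 + 7
17 = 2·7 + 3
7 = 2·3 + 1
3 = 3·1 + 0
gcd(668617, 206581) = 1.
Working backward:
1 = 7 − 2·3
1 = −2·17 + 5·7
1 = 5·500 − 147·17
1 = −147·2017 + 593·500
1 = 593·4534 − 1333·2017
1 = −1333·11085 + 3259·4534
1 = 3259·48874 − 14369·11085
1 = −14369·206581 + 60735·48874
1 = 60735·668617 − 196574·206581
So 1 = (60735)·668617 + (-196574)·206581.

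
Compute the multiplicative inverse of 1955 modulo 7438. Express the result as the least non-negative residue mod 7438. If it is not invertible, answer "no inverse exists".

Run Euclid on (7438, 1955):
7438 = 3×1955 + 1573
1955 = 1×1573 + 382
1573 = 4×382 + 45
382 = 8×45 + 22
45 = 2×22 + 1
22 = 22×1 + 0
Since gcd(1955, 7438) = 1, back-substitute to write 1 as a combination:
1 = 45 − 2·22
1 = −2·382 + 17·45
1 = 17·1573 − 70·382
1 = −70·1955 + 87·1573
1 = 87·7438 − 331·1955
So 1955·(-331) ≡ 1 (mod 7438), and -331 ≡ 7107 (mod 7438).

7107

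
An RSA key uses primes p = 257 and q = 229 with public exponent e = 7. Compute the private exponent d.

φ(n) = (p−1)(q−1) = 256·228 = 58368.
Need d with 7·d ≡ 1 (mod 58368). Apply the extended Euclidean algorithm:
58368 = 8338*7 + 2
7 = 3*2 + 1
2 = 2*1 + 0
Back-substitute:
1 = 7 − 3·2
1 = −3·58368 + 25015·7
So 7·25015 ≡ 1 (mod 58368), hence d = 25015.

25015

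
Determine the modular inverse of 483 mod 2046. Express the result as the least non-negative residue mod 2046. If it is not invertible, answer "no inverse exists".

Euclidean algorithm on 2046, 483:
2046 = 4×483 + 114
483 = 4×114 + 27
114 = 4×27 + 6
27 = 4×6 + 3
6 = 2×3 + 0
Since gcd = 3 > 1, 483 is not a unit mod 2046.

no inverse exists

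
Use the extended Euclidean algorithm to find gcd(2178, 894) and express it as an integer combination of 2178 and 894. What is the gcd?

Euclidean algorithm:
2178 = 2*894 + 390
894 = 2*390 + 114
390 = 3*114 + 48
114 = 2*48 + 18
48 = 2*18 + 12
18 = 1*12 + 6
12 = 2*6 + 0
gcd(2178, 894) = 6.
Express as a combination:
6 = 18 − 12
6 = −48 + 3·18
6 = 3·114 − 7·48
6 = −7·390 + 24·114
6 = 24·894 − 55·390
6 = −55·2178 + 134·894
So 6 = (-55)·2178 + (134)·894.

6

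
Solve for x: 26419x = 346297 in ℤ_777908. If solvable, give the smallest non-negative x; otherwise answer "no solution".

516891

First find gcd(26419, 777908):
777908 = 29*26419 + 11757
26419 = 2*11757 + 2905
11757 = 4*2905 + 137
2905 = 21*137 + 28
137 = 4*28 + 25
28 = 1*25 + 3
25 = 8*3 + 1
3 = 3*1 + 0
gcd = 1, so a unique solution mod 777908 exists.
Back-substitute for the Bézout coefficients:
1 = 25 − 8·3
1 = −8·28 + 9·25
1 = 9·137 − 44·28
1 = −44·2905 + 933·137
1 = 933·11757 − 3776·2905
1 = −3776·26419 + 8485·11757
1 = 8485·777908 − 249841·26419
So 26419·(-249841) ≡ 1 (mod 777908), giving 26419⁻¹ ≡ 528067.
x ≡ 26419⁻¹·346297 ≡ 528067·346297 ≡ 516891 (mod 777908).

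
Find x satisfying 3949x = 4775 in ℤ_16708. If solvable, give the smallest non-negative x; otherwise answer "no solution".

First find gcd(3949, 16708):
16708 = 4·3949 + 912
3949 = 4·912 + 301
912 = 3·301 + 9
301 = 33·9 + 4
9 = 2·4 + 1
4 = 4·1 + 0
gcd = 1, so a unique solution mod 16708 exists.
Back-substitute for the Bézout coefficients:
1 = 9 − 2·4
1 = −2·301 + 67·9
1 = 67·912 − 203·301
1 = −203·3949 + 879·912
1 = 879·16708 − 3719·3949
So 3949·(-3719) ≡ 1 (mod 16708), giving 3949⁻¹ ≡ 12989.
x ≡ 3949⁻¹·4775 ≡ 12989·4775 ≡ 2379 (mod 16708).

2379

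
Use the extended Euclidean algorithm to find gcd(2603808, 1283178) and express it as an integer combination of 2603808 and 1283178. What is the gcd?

6

Euclidean algorithm:
2603808 = 2·1283178 + 37452
1283178 = 34·37452 + 9810
37452 = 3·9810 + 8022
9810 = 1·8022 + 1788
8022 = 4·1788 + 870
1788 = 2·870 + 48
870 = 18·48 + 6
48 = 8·6 + 0
gcd(2603808, 1283178) = 6.
Working backward:
6 = 870 − 18·48
6 = −18·1788 + 37·870
6 = 37·8022 − 166·1788
6 = −166·9810 + 203·8022
6 = 203·37452 − 775·9810
6 = −775·1283178 + 26553·37452
6 = 26553·2603808 − 53881·1283178
So 6 = (26553)·2603808 + (-53881)·1283178.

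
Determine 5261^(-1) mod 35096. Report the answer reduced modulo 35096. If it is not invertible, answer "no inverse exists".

5677

Run Euclid on (35096, 5261):
35096 = 6·5261 + 3530
5261 = 1·3530 + 1731
3530 = 2·1731 + 68
1731 = 25·68 + 31
68 = 2·31 + 6
31 = 5·6 + 1
6 = 6·1 + 0
gcd = 1, so the inverse exists. Back-substitute:
1 = 31 − 5·6
1 = −5·68 + 11·31
1 = 11·1731 − 280·68
1 = −280·3530 + 571·1731
1 = 571·5261 − 851·3530
1 = −851·35096 + 5677·5261
So 5261·5677 ≡ 1 (mod 35096).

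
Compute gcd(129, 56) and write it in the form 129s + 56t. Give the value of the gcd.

Repeated division:
129 = 2·56 + 17
56 = 3·17 + 5
17 = 3·5 + 2
5 = 2·2 + 1
2 = 2·1 + 0
gcd(129, 56) = 1.
Working backward:
1 = 5 − 2·2
1 = −2·17 + 7·5
1 = 7·56 − 23·17
1 = −23·129 + 53·56
So 1 = (-23)·129 + (53)·56.

1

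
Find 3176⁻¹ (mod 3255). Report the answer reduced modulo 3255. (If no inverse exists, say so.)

Apply the Euclidean algorithm to 3255 and 3176:
3255 = 1×3176 + 79
3176 = 40×79 + 16
79 = 4×16 + 15
16 = 1×15 + 1
15 = 15×1 + 0
The gcd is 1. Working backward:
1 = 16 − 15
1 = −79 + 5·16
1 = 5·3176 − 201·79
1 = −201·3255 + 206·3176
So 3176·206 ≡ 1 (mod 3255).

206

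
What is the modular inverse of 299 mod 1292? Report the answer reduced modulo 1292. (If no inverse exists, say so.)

471

Extended Euclidean algorithm:
1292 = 4·299 + 96
299 = 3·96 + 11
96 = 8·11 + 8
11 = 1·8 + 3
8 = 2·3 + 2
3 = 1·2 + 1
2 = 2·1 + 0
The gcd is 1. Working backward:
1 = 3 − 2
1 = −8 + 3·3
1 = 3·11 − 4·8
1 = −4·96 + 35·11
1 = 35·299 − 109·96
1 = −109·1292 + 471·299
So 299·471 ≡ 1 (mod 1292).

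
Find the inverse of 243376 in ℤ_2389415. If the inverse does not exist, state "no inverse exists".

no inverse exists

Euclidean algorithm on 2389415, 243376:
2389415 = 9·243376 + 199031
243376 = 1·199031 + 44345
199031 = 4·44345 + 21651
44345 = 2·21651 + 1043
21651 = 20·1043 + 791
1043 = 1·791 + 252
791 = 3·252 + 35
252 = 7·35 + 7
35 = 5·7 + 0
The gcd is 7, not 1, hence no inverse exists.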